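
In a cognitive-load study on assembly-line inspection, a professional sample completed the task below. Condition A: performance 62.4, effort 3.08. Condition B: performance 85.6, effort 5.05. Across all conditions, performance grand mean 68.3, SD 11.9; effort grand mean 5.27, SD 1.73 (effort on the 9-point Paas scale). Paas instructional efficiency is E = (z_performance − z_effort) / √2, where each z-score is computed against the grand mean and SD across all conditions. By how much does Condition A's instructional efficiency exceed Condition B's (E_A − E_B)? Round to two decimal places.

-0.57

Condition A: z_P = (62.4 − 68.3)/11.9 = -0.4958; z_E = (3.08 − 5.27)/1.73 = -1.2659; E_A = (-0.4958 − (-1.2659))/√2 = 0.5445.
Condition B: z_P = (85.6 − 68.3)/11.9 = 1.4538; z_E = (5.05 − 5.27)/1.73 = -0.1272; E_B = (1.4538 − (-0.1272))/√2 = 1.1179.
E_A − E_B = 0.5445 − 1.1179 = -0.5734 ≈ -0.57.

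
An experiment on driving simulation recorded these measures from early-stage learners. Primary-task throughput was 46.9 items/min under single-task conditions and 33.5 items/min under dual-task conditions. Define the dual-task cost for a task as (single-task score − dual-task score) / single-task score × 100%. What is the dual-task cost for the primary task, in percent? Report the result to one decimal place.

Cost = (46.9 − 33.5) / 46.9 × 100%
     = 13.4000 / 46.9 × 100% = 28.5714%.
≈ 28.6%.

28.6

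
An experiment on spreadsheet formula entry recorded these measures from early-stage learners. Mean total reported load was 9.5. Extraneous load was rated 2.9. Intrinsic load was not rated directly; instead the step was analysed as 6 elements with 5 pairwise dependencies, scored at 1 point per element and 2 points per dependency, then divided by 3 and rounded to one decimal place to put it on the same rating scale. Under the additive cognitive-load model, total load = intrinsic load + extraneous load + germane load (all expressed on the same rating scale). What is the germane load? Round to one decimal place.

1.3

Intrinsic (element-interactivity): (6 × 1 + 5 × 2) / 3 = 16 / 3 = 5.3333 → 5.3.
germane load = total − intrinsic − extraneous
             = 9.5 − 5.3 − 2.9 = 1.3.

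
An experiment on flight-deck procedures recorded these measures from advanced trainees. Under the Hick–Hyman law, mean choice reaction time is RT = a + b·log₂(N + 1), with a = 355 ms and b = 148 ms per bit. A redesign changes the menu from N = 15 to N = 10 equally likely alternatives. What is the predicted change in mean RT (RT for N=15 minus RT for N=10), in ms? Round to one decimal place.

80.0

RT(15) = 355 + 148·log₂(16) = 355 + 148·4.0000 = 947.0000 ms.
RT(10) = 355 + 148·log₂(11) = 355 + 148·3.4594 = 866.9912 ms.
Difference = 947.0000 − 866.9912 = 80.0088 ≈ 80.0 ms.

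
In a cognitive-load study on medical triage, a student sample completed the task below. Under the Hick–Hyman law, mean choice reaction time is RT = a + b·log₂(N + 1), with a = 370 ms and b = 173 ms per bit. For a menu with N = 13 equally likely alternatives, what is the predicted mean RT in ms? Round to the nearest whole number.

1029

log₂(13 + 1) = log₂(14) = 3.8074.
RT = 370 + 173 × 3.8074 = 370 + 658.6802 = 1028.6802 ms.
≈ 1029 ms.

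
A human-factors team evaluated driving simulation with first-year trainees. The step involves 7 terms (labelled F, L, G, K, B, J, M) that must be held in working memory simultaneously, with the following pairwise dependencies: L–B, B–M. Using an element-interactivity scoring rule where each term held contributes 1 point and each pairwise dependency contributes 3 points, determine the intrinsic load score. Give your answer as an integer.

13

Count of terms held simultaneously: 7.
Count of pairwise dependencies listed: 2.
Element contribution: 7 × 1 = 7.
Interaction contribution: 2 × 3 = 6.
Intrinsic load = 7 + 6 = 13.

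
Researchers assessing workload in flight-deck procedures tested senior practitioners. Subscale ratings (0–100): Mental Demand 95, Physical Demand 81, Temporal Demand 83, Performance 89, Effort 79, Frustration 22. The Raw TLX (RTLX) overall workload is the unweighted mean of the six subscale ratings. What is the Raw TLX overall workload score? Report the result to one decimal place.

Sum of ratings = 95 + 81 + 83 + 89 + 79 + 22 = 449.
RTLX = 449 / 6 = 74.8333 ≈ 74.8.

74.8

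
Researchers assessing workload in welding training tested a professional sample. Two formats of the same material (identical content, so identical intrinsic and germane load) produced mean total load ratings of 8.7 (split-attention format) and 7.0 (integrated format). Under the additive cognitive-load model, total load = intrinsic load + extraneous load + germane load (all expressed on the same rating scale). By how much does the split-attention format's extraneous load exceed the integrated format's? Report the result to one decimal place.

1.7

Intrinsic and germane load are equal across formats, so the difference in total load equals the difference in extraneous load.
Extraneous-load difference = 8.7 − 7.0 = 1.7.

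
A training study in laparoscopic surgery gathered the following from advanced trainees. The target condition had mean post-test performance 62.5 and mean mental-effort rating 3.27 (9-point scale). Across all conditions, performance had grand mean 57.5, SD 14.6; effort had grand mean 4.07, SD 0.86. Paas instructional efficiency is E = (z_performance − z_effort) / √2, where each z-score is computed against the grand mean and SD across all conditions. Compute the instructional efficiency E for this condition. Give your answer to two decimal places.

0.90

z_performance = (62.5 − 57.5) / 14.6 = 5.0000 / 14.6 = 0.3425.
z_effort = (3.27 − 4.07) / 0.86 = -0.8000 / 0.86 = -0.9302.
z_P − z_E = 0.3425 − (-0.9302) = 1.2727.
E = 1.2727 / √2 = 1.2727 / 1.41421 = 0.8999 ≈ 0.90.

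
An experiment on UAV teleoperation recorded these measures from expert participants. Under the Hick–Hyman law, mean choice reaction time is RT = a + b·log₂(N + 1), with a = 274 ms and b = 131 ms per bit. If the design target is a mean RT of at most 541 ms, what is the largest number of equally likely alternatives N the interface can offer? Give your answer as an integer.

3

Set 274 + 131·log₂(N + 1) ≤ 541.
log₂(N + 1) ≤ (541 − 274) / 131 = 2.0382.
N + 1 ≤ 2^2.0382 = 4.1073.
N ≤ 3.1073, so the largest integer N is 3.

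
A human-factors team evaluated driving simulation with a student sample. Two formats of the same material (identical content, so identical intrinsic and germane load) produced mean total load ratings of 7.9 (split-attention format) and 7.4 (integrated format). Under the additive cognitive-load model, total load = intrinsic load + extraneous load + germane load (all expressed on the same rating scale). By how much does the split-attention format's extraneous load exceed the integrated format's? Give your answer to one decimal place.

Intrinsic and germane load are equal across formats, so the difference in total load equals the difference in extraneous load.
Extraneous-load difference = 7.9 − 7.4 = 0.5.

0.5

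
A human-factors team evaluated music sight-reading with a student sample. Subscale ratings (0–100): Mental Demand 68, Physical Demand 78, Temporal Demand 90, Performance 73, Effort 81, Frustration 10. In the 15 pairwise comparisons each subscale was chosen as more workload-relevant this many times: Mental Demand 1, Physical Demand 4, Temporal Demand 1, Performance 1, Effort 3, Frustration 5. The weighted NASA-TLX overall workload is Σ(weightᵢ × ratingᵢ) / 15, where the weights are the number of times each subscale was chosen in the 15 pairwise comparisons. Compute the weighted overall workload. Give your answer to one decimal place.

The tallies are the weights (they sum to 15).
Weighted sum = 1·68 + 4·78 + 1·90 + 1·73 + 3·81 + 5·10
            = 68 + 312 + 90 + 73 + 243 + 50 = 836.
Overall workload = 836 / 15 = 55.7333 ≈ 55.7.

55.7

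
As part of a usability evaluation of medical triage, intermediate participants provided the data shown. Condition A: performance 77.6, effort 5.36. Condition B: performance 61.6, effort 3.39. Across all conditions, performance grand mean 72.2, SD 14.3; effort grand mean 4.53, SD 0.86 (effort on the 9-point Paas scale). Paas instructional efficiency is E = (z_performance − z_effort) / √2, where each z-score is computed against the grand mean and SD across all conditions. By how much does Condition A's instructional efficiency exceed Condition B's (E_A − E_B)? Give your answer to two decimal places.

-0.83

Condition A: z_P = (77.6 − 72.2)/14.3 = 0.3776; z_E = (5.36 − 4.53)/0.86 = 0.9651; E_A = (0.3776 − 0.9651)/√2 = -0.4154.
Condition B: z_P = (61.6 − 72.2)/14.3 = -0.7413; z_E = (3.39 − 4.53)/0.86 = -1.3256; E_B = (-0.7413 − (-1.3256))/√2 = 0.4132.
E_A − E_B = -0.4154 − 0.4132 = -0.8286 ≈ -0.83.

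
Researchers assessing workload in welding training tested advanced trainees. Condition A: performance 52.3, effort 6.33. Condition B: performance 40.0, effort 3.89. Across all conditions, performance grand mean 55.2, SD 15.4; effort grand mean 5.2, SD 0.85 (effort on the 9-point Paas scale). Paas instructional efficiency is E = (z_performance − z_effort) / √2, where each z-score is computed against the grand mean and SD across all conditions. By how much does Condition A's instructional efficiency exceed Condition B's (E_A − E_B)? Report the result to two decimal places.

-1.47

Condition A: z_P = (52.3 − 55.2)/15.4 = -0.1883; z_E = (6.33 − 5.2)/0.85 = 1.3294; E_A = (-0.1883 − 1.3294)/√2 = -1.0732.
Condition B: z_P = (40.0 − 55.2)/15.4 = -0.9870; z_E = (3.89 − 5.2)/0.85 = -1.5412; E_B = (-0.9870 − (-1.5412))/√2 = 0.3919.
E_A − E_B = -1.0732 − 0.3919 = -1.4651 ≈ -1.47.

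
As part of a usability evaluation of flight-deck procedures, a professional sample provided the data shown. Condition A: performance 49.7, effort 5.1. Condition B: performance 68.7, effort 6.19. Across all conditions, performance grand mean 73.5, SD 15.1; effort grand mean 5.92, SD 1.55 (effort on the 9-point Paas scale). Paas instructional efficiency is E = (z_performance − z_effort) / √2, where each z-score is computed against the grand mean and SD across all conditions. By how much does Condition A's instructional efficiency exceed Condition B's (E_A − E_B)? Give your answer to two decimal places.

Condition A: z_P = (49.7 − 73.5)/15.1 = -1.5762; z_E = (5.1 − 5.92)/1.55 = -0.5290; E_A = (-1.5762 − (-0.5290))/√2 = -0.7405.
Condition B: z_P = (68.7 − 73.5)/15.1 = -0.3179; z_E = (6.19 − 5.92)/1.55 = 0.1742; E_B = (-0.3179 − 0.1742)/√2 = -0.3480.
E_A − E_B = -0.7405 − (-0.3480) = -0.3925 ≈ -0.39.

-0.39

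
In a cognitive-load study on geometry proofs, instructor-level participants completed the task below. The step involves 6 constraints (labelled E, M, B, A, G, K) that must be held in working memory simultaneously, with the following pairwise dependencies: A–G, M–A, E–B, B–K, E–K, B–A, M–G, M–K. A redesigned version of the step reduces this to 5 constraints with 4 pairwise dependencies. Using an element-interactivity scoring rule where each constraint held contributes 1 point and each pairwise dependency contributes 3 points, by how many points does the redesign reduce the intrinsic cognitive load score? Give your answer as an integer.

Original: 6 × 1 + 8 × 3 = 6 + 24 = 30.
Redesigned: 5 × 1 + 4 × 3 = 5 + 12 = 17.
Reduction = 30 − 17 = 13.

13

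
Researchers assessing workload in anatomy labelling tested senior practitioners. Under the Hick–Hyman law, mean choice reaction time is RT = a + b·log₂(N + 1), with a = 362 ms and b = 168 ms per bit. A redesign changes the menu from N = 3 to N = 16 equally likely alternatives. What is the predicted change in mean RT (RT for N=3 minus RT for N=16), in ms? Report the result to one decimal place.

-350.7

RT(3) = 362 + 168·log₂(4) = 362 + 168·2.0000 = 698.0000 ms.
RT(16) = 362 + 168·log₂(17) = 362 + 168·4.0875 = 1048.7000 ms.
Difference = 698.0000 − 1048.7000 = -350.7000 ≈ -350.7 ms.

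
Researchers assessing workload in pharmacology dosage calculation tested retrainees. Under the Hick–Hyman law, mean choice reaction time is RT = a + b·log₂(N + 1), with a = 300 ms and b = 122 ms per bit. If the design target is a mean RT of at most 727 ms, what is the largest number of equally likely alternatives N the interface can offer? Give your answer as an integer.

10

Set 300 + 122·log₂(N + 1) ≤ 727.
log₂(N + 1) ≤ (727 − 300) / 122 = 3.5000.
N + 1 ≤ 2^3.5000 = 11.3137.
N ≤ 10.3137, so the largest integer N is 10.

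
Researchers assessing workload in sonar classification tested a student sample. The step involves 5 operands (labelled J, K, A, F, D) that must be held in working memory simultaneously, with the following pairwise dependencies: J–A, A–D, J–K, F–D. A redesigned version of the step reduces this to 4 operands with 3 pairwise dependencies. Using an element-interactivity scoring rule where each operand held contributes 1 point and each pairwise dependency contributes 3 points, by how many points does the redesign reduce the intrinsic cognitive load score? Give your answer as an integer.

4

Original: 5 × 1 + 4 × 3 = 5 + 12 = 17.
Redesigned: 4 × 1 + 3 × 3 = 4 + 9 = 13.
Reduction = 17 − 13 = 4.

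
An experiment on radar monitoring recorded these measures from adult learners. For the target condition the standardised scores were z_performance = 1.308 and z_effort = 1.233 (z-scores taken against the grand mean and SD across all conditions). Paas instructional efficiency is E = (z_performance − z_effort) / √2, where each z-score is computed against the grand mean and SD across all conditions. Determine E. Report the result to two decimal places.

z_P − z_E = 1.308 − 1.233 = 0.0750.
E = 0.0750 / √2 = 0.0750 / 1.41421 = 0.0530 ≈ 0.05.

0.05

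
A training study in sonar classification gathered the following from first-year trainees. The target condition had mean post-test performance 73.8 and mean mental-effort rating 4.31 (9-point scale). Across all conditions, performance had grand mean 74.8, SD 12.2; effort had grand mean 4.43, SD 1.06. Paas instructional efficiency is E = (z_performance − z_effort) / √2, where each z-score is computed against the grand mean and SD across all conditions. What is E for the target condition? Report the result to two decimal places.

0.02

z_performance = (73.8 − 74.8) / 12.2 = -1.0000 / 12.2 = -0.0820.
z_effort = (4.31 − 4.43) / 1.06 = -0.1200 / 1.06 = -0.1132.
z_P − z_E = -0.0820 − (-0.1132) = 0.0312.
E = 0.0312 / √2 = 0.0312 / 1.41421 = 0.0221 ≈ 0.02.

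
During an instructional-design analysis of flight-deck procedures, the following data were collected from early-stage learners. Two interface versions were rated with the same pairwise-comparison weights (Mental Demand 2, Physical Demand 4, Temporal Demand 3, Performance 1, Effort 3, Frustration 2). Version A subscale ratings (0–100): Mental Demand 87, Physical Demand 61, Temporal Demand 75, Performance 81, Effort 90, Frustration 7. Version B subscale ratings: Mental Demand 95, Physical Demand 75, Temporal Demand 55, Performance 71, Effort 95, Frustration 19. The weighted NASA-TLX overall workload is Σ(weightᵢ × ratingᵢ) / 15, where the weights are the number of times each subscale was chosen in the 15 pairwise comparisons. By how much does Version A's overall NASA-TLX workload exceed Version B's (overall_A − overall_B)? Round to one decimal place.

-2.7

Version A weighted sum = 2·87 + 4·61 + 3·75 + 1·81 + 3·90 + 2·7 = 174 + 244 + 225 + 81 + 270 + 14 = 1008; overall_A = 1008/15 = 67.2000.
Version B weighted sum = 2·95 + 4·75 + 3·55 + 1·71 + 3·95 + 2·19 = 190 + 300 + 165 + 71 + 285 + 38 = 1049; overall_B = 1049/15 = 69.9333.
Difference = 67.2000 − 69.9333 = -2.7333 ≈ -2.7.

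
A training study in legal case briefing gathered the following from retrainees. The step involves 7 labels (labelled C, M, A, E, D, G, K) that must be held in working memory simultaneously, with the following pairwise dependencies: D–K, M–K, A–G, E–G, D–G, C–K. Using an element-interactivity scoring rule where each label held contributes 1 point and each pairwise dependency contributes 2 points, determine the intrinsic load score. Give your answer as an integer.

Count of labels held simultaneously: 7.
Count of pairwise dependencies listed: 6.
Element contribution: 7 × 1 = 7.
Interaction contribution: 6 × 2 = 12.
Intrinsic load = 7 + 12 = 19.

19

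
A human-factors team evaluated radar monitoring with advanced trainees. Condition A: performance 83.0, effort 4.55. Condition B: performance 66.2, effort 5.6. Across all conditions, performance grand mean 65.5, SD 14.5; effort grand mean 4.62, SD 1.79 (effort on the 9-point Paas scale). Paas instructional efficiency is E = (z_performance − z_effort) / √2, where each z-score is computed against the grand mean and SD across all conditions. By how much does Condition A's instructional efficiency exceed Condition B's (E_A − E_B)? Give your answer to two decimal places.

1.23

Condition A: z_P = (83.0 − 65.5)/14.5 = 1.2069; z_E = (4.55 − 4.62)/1.79 = -0.0391; E_A = (1.2069 − (-0.0391))/√2 = 0.8811.
Condition B: z_P = (66.2 − 65.5)/14.5 = 0.0483; z_E = (5.6 − 4.62)/1.79 = 0.5475; E_B = (0.0483 − 0.5475)/√2 = -0.3530.
E_A − E_B = 0.8811 − (-0.3530) = 1.2341 ≈ 1.23.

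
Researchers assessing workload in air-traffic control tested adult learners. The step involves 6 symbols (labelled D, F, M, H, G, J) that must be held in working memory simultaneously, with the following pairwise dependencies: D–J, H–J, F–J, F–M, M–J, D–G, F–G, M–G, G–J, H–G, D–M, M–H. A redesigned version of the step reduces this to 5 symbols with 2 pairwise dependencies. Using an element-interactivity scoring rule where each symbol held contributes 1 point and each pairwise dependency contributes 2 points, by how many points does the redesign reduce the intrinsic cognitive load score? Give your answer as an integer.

Original: 6 × 1 + 12 × 2 = 6 + 24 = 30.
Redesigned: 5 × 1 + 2 × 2 = 5 + 4 = 9.
Reduction = 30 − 9 = 21.

21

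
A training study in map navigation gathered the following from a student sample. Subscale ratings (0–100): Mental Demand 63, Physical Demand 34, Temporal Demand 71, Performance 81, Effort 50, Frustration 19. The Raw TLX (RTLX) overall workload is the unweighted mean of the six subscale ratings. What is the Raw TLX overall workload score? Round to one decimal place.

Sum of ratings = 63 + 34 + 71 + 81 + 50 + 19 = 318.
RTLX = 318 / 6 = 53.0000 ≈ 53.0.

53.0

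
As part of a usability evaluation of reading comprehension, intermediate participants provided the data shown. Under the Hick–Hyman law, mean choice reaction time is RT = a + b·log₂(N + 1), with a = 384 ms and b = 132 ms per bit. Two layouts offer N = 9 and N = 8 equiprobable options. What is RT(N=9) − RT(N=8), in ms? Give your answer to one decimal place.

20.1

RT(9) = 384 + 132·log₂(10) = 384 + 132·3.3219 = 822.4908 ms.
RT(8) = 384 + 132·log₂(9) = 384 + 132·3.1699 = 802.4268 ms.
Difference = 822.4908 − 802.4268 = 20.0640 ≈ 20.1 ms.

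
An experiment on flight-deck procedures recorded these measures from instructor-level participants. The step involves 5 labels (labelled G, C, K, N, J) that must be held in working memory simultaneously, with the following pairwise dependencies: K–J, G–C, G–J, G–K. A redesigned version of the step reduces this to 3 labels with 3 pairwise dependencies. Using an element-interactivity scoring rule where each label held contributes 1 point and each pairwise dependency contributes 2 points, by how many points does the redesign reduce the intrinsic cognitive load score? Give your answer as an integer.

4

Original: 5 × 1 + 4 × 2 = 5 + 8 = 13.
Redesigned: 3 × 1 + 3 × 2 = 3 + 6 = 9.
Reduction = 13 − 9 = 4.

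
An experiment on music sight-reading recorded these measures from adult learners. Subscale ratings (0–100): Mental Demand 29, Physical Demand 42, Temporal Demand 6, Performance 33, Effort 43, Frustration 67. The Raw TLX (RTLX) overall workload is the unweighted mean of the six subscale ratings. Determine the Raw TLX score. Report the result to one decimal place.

36.7

Sum of ratings = 29 + 42 + 6 + 33 + 43 + 67 = 220.
RTLX = 220 / 6 = 36.6667 ≈ 36.7.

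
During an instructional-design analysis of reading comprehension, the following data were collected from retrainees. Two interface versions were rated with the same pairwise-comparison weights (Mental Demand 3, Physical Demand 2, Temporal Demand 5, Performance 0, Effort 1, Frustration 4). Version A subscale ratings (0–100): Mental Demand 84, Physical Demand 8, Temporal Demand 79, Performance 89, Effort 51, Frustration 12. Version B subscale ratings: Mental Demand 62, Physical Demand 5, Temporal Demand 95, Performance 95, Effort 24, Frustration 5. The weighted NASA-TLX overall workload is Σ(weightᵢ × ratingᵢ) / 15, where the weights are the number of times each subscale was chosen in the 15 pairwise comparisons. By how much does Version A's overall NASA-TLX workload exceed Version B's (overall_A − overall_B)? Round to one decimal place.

Version A weighted sum = 3·84 + 2·8 + 5·79 + 0·89 + 1·51 + 4·12 = 252 + 16 + 395 + 0 + 51 + 48 = 762; overall_A = 762/15 = 50.8000.
Version B weighted sum = 3·62 + 2·5 + 5·95 + 0·95 + 1·24 + 4·5 = 186 + 10 + 475 + 0 + 24 + 20 = 715; overall_B = 715/15 = 47.6667.
Difference = 50.8000 − 47.6667 = 3.1333 ≈ 3.1.

3.1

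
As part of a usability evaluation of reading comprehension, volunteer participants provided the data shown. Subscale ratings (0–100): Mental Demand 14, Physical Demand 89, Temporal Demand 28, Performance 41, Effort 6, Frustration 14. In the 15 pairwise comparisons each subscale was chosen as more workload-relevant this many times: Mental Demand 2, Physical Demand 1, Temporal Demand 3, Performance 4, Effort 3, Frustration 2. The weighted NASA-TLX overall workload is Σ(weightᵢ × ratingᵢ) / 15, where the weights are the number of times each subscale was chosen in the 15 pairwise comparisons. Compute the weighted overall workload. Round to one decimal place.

27.4

The tallies are the weights (they sum to 15).
Weighted sum = 2·14 + 1·89 + 3·28 + 4·41 + 3·6 + 2·14
            = 28 + 89 + 84 + 164 + 18 + 28 = 411.
Overall workload = 411 / 15 = 27.4000 ≈ 27.4.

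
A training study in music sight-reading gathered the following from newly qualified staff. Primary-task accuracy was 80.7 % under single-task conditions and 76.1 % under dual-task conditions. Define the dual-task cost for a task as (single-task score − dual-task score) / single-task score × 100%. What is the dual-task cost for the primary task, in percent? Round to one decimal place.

5.7

Cost = (80.7 − 76.1) / 80.7 × 100%
     = 4.6000 / 80.7 × 100% = 5.7001%.
≈ 5.7%.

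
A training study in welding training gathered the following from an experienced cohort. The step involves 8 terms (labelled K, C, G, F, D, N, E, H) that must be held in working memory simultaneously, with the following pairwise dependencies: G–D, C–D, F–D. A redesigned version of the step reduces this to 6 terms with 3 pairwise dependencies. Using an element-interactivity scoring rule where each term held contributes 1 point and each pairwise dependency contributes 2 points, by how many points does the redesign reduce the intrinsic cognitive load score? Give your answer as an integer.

Original: 8 × 1 + 3 × 2 = 8 + 6 = 14.
Redesigned: 6 × 1 + 3 × 2 = 6 + 6 = 12.
Reduction = 14 − 12 = 2.

2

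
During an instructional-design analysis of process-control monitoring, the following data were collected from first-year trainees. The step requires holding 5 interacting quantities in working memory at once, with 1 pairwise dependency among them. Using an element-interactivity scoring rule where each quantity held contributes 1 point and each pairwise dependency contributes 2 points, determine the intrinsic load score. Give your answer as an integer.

7

Element contribution: 5 × 1 = 5.
Interaction contribution: 1 × 2 = 2.
Intrinsic load = 5 + 2 = 7.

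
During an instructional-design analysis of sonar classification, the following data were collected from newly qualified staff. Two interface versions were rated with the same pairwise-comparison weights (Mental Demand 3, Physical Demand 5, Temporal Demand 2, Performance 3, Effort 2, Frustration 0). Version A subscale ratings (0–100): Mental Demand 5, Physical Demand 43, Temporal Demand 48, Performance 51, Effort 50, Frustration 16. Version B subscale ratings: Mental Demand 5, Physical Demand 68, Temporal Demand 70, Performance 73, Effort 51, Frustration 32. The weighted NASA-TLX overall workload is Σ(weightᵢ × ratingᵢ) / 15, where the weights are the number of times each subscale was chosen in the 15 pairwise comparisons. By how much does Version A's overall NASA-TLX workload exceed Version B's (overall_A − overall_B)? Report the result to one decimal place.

-15.8

Version A weighted sum = 3·5 + 5·43 + 2·48 + 3·51 + 2·50 + 0·16 = 15 + 215 + 96 + 153 + 100 + 0 = 579; overall_A = 579/15 = 38.6000.
Version B weighted sum = 3·5 + 5·68 + 2·70 + 3·73 + 2·51 + 0·32 = 15 + 340 + 140 + 219 + 102 + 0 = 816; overall_B = 816/15 = 54.4000.
Difference = 38.6000 − 54.4000 = -15.8000 ≈ -15.8.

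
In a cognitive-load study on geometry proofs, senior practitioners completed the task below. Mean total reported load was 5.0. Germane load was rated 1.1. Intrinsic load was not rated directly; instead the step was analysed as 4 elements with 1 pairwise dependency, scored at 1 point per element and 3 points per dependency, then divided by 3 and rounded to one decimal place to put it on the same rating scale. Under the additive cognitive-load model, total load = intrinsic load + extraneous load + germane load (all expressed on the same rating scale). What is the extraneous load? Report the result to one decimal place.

Intrinsic (element-interactivity): (4 × 1 + 1 × 3) / 3 = 7 / 3 = 2.3333 → 2.3.
extraneous load = total − intrinsic − germane
             = 5.0 − 2.3 − 1.1 = 1.6.

1.6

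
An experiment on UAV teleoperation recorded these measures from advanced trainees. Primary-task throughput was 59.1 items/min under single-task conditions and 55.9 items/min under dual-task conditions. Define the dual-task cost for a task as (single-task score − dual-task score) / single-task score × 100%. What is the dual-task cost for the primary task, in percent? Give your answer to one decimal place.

5.4

Cost = (59.1 − 55.9) / 59.1 × 100%
     = 3.2000 / 59.1 × 100% = 5.4146%.
≈ 5.4%.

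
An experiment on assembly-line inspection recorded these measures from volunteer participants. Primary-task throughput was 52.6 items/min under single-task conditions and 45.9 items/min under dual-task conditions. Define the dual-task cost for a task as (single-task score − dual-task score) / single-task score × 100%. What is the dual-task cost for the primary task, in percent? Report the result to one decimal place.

12.7

Cost = (52.6 − 45.9) / 52.6 × 100%
     = 6.7000 / 52.6 × 100% = 12.7376%.
≈ 12.7%.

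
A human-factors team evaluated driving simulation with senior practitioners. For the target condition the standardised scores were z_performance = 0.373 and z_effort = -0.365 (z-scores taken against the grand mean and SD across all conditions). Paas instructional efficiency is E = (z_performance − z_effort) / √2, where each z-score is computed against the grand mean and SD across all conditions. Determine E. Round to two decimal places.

0.52

z_P − z_E = 0.373 − (-0.365) = 0.7380.
E = 0.7380 / √2 = 0.7380 / 1.41421 = 0.5218 ≈ 0.52.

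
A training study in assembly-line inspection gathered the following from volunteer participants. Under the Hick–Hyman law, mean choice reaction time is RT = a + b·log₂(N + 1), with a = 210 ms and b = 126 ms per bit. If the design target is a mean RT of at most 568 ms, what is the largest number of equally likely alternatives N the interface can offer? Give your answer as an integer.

6

Set 210 + 126·log₂(N + 1) ≤ 568.
log₂(N + 1) ≤ (568 − 210) / 126 = 2.8413.
N + 1 ≤ 2^2.8413 = 7.1667.
N ≤ 6.1667, so the largest integer N is 6.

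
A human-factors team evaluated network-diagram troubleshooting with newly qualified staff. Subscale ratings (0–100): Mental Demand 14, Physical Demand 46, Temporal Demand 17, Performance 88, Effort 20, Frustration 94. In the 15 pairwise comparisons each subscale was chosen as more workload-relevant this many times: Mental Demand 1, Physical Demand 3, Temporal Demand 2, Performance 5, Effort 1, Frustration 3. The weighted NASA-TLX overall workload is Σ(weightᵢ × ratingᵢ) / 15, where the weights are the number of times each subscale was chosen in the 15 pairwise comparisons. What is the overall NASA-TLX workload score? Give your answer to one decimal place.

The tallies are the weights (they sum to 15).
Weighted sum = 1·14 + 3·46 + 2·17 + 5·88 + 1·20 + 3·94
            = 14 + 138 + 34 + 440 + 20 + 282 = 928.
Overall workload = 928 / 15 = 61.8667 ≈ 61.9.

61.9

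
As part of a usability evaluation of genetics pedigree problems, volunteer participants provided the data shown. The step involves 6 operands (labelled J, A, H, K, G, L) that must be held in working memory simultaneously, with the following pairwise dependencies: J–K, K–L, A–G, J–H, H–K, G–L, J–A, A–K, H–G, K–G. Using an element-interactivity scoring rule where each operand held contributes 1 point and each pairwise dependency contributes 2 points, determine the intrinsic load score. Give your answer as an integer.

26

Count of operands held simultaneously: 6.
Count of pairwise dependencies listed: 10.
Element contribution: 6 × 1 = 6.
Interaction contribution: 10 × 2 = 20.
Intrinsic load = 6 + 20 = 26.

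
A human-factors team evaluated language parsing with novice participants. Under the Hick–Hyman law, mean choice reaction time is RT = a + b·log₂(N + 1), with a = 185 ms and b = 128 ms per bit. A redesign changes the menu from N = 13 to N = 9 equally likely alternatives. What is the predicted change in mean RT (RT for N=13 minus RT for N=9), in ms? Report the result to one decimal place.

RT(13) = 185 + 128·log₂(14) = 185 + 128·3.8074 = 672.3472 ms.
RT(9) = 185 + 128·log₂(10) = 185 + 128·3.3219 = 610.2032 ms.
Difference = 672.3472 − 610.2032 = 62.1440 ≈ 62.1 ms.

62.1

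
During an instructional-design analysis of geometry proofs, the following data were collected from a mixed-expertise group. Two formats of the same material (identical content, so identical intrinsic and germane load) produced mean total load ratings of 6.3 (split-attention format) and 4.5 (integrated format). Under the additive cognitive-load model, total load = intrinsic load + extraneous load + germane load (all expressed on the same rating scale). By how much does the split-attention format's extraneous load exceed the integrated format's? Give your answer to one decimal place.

Intrinsic and germane load are equal across formats, so the difference in total load equals the difference in extraneous load.
Extraneous-load difference = 6.3 − 4.5 = 1.8.

1.8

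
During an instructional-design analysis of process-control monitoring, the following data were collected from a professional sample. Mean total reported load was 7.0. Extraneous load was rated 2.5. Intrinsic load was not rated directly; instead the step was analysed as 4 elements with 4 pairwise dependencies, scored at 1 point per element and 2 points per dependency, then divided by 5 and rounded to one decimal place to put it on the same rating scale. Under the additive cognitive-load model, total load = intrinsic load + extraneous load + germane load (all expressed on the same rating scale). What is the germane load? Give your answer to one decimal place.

2.1

Intrinsic (element-interactivity): (4 × 1 + 4 × 2) / 5 = 12 / 5 = 2.4000 → 2.4.
germane load = total − intrinsic − extraneous
             = 7.0 − 2.4 − 2.5 = 2.1.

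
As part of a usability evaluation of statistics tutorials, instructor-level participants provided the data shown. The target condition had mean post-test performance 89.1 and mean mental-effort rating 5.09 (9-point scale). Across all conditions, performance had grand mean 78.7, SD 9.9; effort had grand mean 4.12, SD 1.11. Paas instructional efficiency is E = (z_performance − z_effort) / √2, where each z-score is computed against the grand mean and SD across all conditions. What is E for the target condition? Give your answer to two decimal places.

0.12

z_performance = (89.1 − 78.7) / 9.9 = 10.4000 / 9.9 = 1.0505.
z_effort = (5.09 − 4.12) / 1.11 = 0.9700 / 1.11 = 0.8739.
z_P − z_E = 1.0505 − 0.8739 = 0.1766.
E = 0.1766 / √2 = 0.1766 / 1.41421 = 0.1249 ≈ 0.12.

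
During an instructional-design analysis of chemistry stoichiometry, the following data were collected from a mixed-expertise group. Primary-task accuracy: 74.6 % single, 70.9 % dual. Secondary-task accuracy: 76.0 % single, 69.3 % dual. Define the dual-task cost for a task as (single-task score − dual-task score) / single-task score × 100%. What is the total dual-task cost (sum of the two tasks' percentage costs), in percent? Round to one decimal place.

Primary cost = (74.6 − 70.9) / 74.6 × 100% = 4.9598%.
Secondary cost = (76.0 − 69.3) / 76.0 × 100% = 8.8158%.
Total = 4.9598% + 8.8158% = 13.7756% ≈ 13.8%.

13.8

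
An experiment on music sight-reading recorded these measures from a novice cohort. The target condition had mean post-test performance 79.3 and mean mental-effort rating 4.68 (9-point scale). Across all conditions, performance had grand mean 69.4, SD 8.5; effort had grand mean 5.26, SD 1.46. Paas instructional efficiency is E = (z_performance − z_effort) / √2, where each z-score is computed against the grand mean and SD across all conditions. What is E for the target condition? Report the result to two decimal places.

z_performance = (79.3 − 69.4) / 8.5 = 9.9000 / 8.5 = 1.1647.
z_effort = (4.68 − 5.26) / 1.46 = -0.5800 / 1.46 = -0.3973.
z_P − z_E = 1.1647 − (-0.3973) = 1.5620.
E = 1.5620 / √2 = 1.5620 / 1.41421 = 1.1045 ≈ 1.10.

1.10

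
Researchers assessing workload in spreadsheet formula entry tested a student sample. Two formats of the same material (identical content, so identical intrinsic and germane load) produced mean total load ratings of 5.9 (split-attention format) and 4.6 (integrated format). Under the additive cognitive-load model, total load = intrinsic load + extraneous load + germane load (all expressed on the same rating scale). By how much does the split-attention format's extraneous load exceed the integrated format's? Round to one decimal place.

Intrinsic and germane load are equal across formats, so the difference in total load equals the difference in extraneous load.
Extraneous-load difference = 5.9 − 4.6 = 1.3.

1.3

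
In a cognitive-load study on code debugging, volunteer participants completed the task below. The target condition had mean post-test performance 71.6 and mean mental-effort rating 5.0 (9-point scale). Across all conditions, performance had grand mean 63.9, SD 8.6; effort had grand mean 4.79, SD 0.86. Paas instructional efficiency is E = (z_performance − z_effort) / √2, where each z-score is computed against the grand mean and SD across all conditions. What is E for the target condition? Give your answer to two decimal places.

0.46

z_performance = (71.6 − 63.9) / 8.6 = 7.7000 / 8.6 = 0.8953.
z_effort = (5.0 − 4.79) / 0.86 = 0.2100 / 0.86 = 0.2442.
z_P − z_E = 0.8953 − 0.2442 = 0.6511.
E = 0.6511 / √2 = 0.6511 / 1.41421 = 0.4604 ≈ 0.46.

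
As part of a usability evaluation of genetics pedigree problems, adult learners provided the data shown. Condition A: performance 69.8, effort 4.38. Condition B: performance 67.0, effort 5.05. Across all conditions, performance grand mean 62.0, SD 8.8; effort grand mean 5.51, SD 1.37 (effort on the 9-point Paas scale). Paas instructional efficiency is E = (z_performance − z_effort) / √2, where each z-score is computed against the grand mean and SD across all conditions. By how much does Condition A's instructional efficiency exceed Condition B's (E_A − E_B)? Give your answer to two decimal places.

Condition A: z_P = (69.8 − 62.0)/8.8 = 0.8864; z_E = (4.38 − 5.51)/1.37 = -0.8248; E_A = (0.8864 − (-0.8248))/√2 = 1.2100.
Condition B: z_P = (67.0 − 62.0)/8.8 = 0.5682; z_E = (5.05 − 5.51)/1.37 = -0.3358; E_B = (0.5682 − (-0.3358))/√2 = 0.6392.
E_A − E_B = 1.2100 − 0.6392 = 0.5708 ≈ 0.57.

0.57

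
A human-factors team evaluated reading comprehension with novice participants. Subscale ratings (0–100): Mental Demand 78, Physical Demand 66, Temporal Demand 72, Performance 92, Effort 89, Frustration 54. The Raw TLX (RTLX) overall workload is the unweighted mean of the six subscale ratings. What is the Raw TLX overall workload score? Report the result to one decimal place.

75.2

Sum of ratings = 78 + 66 + 72 + 92 + 89 + 54 = 451.
RTLX = 451 / 6 = 75.1667 ≈ 75.2.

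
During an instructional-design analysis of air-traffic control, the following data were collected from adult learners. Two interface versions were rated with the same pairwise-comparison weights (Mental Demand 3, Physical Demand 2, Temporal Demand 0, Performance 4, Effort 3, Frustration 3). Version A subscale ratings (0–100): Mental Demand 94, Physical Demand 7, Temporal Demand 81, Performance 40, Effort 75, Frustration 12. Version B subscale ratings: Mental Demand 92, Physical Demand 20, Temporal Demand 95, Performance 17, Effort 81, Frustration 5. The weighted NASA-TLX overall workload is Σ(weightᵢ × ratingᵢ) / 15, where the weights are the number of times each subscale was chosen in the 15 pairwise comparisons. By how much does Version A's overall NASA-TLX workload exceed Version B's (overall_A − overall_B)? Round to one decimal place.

5.0

Version A weighted sum = 3·94 + 2·7 + 0·81 + 4·40 + 3·75 + 3·12 = 282 + 14 + 0 + 160 + 225 + 36 = 717; overall_A = 717/15 = 47.8000.
Version B weighted sum = 3·92 + 2·20 + 0·95 + 4·17 + 3·81 + 3·5 = 276 + 40 + 0 + 68 + 243 + 15 = 642; overall_B = 642/15 = 42.8000.
Difference = 47.8000 − 42.8000 = 5.0000 ≈ 5.0.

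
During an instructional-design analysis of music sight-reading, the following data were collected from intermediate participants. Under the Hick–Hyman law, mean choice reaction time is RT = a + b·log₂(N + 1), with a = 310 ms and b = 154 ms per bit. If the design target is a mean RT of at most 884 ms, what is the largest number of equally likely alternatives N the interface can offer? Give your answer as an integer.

Set 310 + 154·log₂(N + 1) ≤ 884.
log₂(N + 1) ≤ (884 − 310) / 154 = 3.7273.
N + 1 ≤ 2^3.7273 = 13.2443.
N ≤ 12.2443, so the largest integer N is 12.

12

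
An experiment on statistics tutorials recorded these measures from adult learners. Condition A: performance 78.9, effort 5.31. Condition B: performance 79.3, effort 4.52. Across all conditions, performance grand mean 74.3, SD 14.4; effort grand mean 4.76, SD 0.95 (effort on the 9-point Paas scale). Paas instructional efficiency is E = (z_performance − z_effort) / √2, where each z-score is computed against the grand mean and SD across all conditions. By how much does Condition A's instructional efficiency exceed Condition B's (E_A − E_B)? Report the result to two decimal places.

Condition A: z_P = (78.9 − 74.3)/14.4 = 0.3194; z_E = (5.31 − 4.76)/0.95 = 0.5789; E_A = (0.3194 − 0.5789)/√2 = -0.1835.
Condition B: z_P = (79.3 − 74.3)/14.4 = 0.3472; z_E = (4.52 − 4.76)/0.95 = -0.2526; E_B = (0.3472 − (-0.2526))/√2 = 0.4241.
E_A − E_B = -0.1835 − 0.4241 = -0.6076 ≈ -0.61.

-0.61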